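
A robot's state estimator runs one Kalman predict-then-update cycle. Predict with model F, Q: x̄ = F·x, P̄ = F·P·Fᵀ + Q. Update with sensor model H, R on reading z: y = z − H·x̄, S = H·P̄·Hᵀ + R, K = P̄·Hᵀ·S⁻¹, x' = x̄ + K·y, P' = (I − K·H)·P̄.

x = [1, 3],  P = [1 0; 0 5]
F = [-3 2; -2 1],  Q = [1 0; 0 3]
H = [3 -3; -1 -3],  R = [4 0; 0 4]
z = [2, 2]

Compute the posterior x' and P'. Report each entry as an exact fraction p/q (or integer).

x̄ = F·x = [3, 1]
P̄ = F·P·Fᵀ + Q = [30 16; 16 12]
y = z − H·x̄ = [-4, 8]
S = H·P̄·Hᵀ + R = [94 -78; -78 238]
K = P̄·Hᵀ·S⁻¹ = [489/2036 -507/2036; -75/1018 -247/1018]
x' = x̄ + K·y = [24/509, -329/509]
P' = (I − K·H)·P̄ = [249/509 86/509; 86/509 136/509]

x' = [24/509, -329/509]
P' = [249/509 86/509; 86/509 136/509]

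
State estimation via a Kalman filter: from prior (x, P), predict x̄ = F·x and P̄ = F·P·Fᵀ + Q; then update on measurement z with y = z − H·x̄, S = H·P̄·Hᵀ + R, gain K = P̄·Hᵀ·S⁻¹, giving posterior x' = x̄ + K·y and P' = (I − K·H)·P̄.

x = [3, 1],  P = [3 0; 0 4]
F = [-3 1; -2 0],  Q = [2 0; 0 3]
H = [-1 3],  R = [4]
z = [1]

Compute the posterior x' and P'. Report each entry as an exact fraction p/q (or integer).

x' = [-281/64, -87/64]
P' = [1671/64 585/64; 585/64 231/64]

x̄ = F·x = [-8, -6]
P̄ = F·P·Fᵀ + Q = [33 18; 18 15]
y = z − H·x̄ = [11]
S = H·P̄·Hᵀ + R = [64]
K = P̄·Hᵀ·S⁻¹ = [21/64; 27/64]
x' = x̄ + K·y = [-281/64, -87/64]
P' = (I − K·H)·P̄ = [1671/64 585/64; 585/64 231/64]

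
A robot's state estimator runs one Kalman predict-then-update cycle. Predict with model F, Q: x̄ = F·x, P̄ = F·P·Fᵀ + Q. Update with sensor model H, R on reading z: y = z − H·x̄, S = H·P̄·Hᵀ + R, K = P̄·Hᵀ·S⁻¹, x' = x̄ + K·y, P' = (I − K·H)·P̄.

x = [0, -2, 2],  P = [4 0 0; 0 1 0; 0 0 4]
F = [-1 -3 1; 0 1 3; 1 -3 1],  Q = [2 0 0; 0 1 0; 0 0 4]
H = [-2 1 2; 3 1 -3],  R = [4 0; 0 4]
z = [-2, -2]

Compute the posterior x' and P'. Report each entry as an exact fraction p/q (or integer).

x̄ = F·x = [8, 4, 8]
P̄ = F·P·Fᵀ + Q = [19 9 9; 9 38 9; 9 9 21]
y = z − H·x̄ = [-6, -6]
S = H·P̄·Hᵀ + R = [130 -94; -94 240]
K = P̄·Hᵀ·S⁻¹ = [513/11182 1009/5591; 3173/5591 2128/5591; 2691/11182 -102/5591]
x' = x̄ + K·y = [37135/5591, -9442/5591, 37267/5591]
P' = (I − K·H)·P̄ = [139399/11182 2230/5591 138195/11182; 2230/5591 11020/5591 3066/5591; 138195/11182 3066/5591 140511/11182]

x' = [37135/5591, -9442/5591, 37267/5591]
P' = [139399/11182 2230/5591 138195/11182; 2230/5591 11020/5591 3066/5591; 138195/11182 3066/5591 140511/11182]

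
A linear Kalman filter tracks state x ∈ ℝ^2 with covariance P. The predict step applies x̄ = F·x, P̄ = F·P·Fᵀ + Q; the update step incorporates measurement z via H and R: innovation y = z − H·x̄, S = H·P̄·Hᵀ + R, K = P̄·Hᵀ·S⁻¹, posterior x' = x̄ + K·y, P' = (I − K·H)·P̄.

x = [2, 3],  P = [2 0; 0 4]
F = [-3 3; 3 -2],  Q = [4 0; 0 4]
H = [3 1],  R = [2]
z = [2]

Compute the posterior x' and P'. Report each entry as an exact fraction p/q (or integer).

x' = [3/155, 308/155]
P' = [278/155 -702/155; -702/155 2018/155]

x̄ = F·x = [3, 0]
P̄ = F·P·Fᵀ + Q = [58 -42; -42 38]
y = z − H·x̄ = [-7]
S = H·P̄·Hᵀ + R = [310]
K = P̄·Hᵀ·S⁻¹ = [66/155; -44/155]
x' = x̄ + K·y = [3/155, 308/155]
P' = (I − K·H)·P̄ = [278/155 -702/155; -702/155 2018/155]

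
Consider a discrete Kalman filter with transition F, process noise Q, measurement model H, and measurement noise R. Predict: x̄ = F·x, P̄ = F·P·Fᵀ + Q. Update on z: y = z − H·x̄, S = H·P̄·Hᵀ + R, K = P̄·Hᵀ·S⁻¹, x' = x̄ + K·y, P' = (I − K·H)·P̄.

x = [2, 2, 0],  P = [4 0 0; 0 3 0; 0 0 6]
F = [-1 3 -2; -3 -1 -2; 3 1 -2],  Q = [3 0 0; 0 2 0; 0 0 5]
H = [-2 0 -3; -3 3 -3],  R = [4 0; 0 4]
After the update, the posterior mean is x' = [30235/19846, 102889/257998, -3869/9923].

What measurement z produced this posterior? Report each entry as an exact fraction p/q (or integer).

x̄ = F·x = [4, -8, 8]
P̄ = F·P·Fᵀ + Q = [58 27 21; 27 65 -15; 21 -15 68]
S = H·P̄·Hᵀ + R = [1100 1248; 1248 1885]
K = P̄·Hᵀ·S⁻¹ = [-10979/39692 996/9923; -16569/39692 46533/128999; -2859/19846 -696/9923]
x' − x̄ = [-49149/19846, 2166873/257998, -83253/9923] = K·y
y = (KᵀK)⁻¹·Kᵀ·(x' − x̄) = [30, 58]
z = y + H·x̄ = [30, 58] + [-32, -60] = [-2, -2]

z = [-2, -2]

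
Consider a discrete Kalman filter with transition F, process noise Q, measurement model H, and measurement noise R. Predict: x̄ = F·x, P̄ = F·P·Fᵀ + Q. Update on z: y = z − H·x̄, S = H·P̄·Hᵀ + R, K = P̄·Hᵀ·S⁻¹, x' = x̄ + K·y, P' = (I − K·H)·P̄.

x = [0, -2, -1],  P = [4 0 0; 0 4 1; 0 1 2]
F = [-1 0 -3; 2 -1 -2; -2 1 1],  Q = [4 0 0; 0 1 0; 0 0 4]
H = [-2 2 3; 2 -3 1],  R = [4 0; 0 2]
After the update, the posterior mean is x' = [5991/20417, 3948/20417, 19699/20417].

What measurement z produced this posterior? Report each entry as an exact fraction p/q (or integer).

x̄ = F·x = [3, 4, -3]
P̄ = F·P·Fᵀ + Q = [26 7 -1; 7 33 -27; -1 -27 28]
S = H·P̄·Hᵀ + R = [124 37; 37 505]
K = P̄·Hᵀ·S⁻¹ = [-21815/61251 5237/61251; -10501/61251 -12815/61251; 4067/20417 4028/20417]
x' − x̄ = [-55260/20417, -77720/20417, 80950/20417] = K·y
y = (KᵀK)⁻¹·Kᵀ·(x' − x̄) = [10, 10]
z = y + H·x̄ = [10, 10] + [-7, -9] = [3, 1]

z = [3, 1]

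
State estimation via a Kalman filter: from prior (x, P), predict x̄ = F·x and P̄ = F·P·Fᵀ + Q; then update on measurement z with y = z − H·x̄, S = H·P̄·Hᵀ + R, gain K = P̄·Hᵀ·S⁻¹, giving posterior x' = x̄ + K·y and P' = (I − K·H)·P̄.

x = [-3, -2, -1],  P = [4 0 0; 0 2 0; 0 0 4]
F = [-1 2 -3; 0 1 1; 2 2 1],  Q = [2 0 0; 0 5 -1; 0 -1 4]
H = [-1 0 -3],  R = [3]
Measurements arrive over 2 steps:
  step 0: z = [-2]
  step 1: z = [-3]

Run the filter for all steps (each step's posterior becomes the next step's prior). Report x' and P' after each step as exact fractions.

step 0: x' = [1000/269, -378/269, -187/269], P' = [13254/269 -2334/269 -4404/269; -2334/269 2790/269 791/269; -4404/269 791/269 1552/269]
step 1: x' = [-1577361/334219, -676566/334219, 861175/334219], P' = [13642716/334219 9000357/334219 -4526256/334219; 9000357/334219 8904190/334219 -3005968/334219; -4526256/334219 -3005968/334219 1612784/334219]

step 0: x̄ = F·x = [2, -3, -11]
step 0: P̄ = F·P·Fᵀ + Q = [50 -8 -12; -8 11 7; -12 7 32]
step 0: y = z − H·x̄ = [-33]
step 0: S = H·P̄·Hᵀ + R = [269]
step 0: K = P̄·Hᵀ·S⁻¹ = [-14/269; -13/269; -84/269]
step 0: x' = x̄ + K·y = [1000/269, -378/269, -187/269]
step 0: P' = (I − K·H)·P̄ = [13254/269 -2334/269 -4404/269; -2334/269 2790/269 791/269; -4404/269 791/269 1552/269]
step 1: x̄ = F·x = [-1195/269, -565/269, 1057/269]
step 1: P̄ = F·P·Fᵀ + Q = [12340/269 6871/269 2992/269; 6871/269 7269/269 -4240/269; 2992/269 -4240/269 33680/269]
step 1: y = z − H·x̄ = [1169/269]
step 1: S = H·P̄·Hᵀ + R = [334219/269]
step 1: K = P̄·Hᵀ·S⁻¹ = [-21316/334219; 5849/334219; -104032/334219]
step 1: x' = x̄ + K·y = [-1577361/334219, -676566/334219, 861175/334219]
step 1: P' = (I − K·H)·P̄ = [13642716/334219 9000357/334219 -4526256/334219; 9000357/334219 8904190/334219 -3005968/334219; -4526256/334219 -3005968/334219 1612784/334219]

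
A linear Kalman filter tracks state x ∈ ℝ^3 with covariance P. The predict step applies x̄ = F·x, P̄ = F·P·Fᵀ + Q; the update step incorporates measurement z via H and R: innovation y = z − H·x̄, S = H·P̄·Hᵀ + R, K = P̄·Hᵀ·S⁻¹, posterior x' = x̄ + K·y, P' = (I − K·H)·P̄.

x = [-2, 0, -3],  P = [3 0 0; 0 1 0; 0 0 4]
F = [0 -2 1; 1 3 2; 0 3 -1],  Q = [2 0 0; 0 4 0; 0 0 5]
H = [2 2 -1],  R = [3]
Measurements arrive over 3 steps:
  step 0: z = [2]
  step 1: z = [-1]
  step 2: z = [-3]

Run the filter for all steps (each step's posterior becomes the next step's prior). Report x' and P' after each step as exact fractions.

step 0: x̄ = F·x = [-3, -8, 3]
step 0: P̄ = F·P·Fᵀ + Q = [10 2 -10; 2 32 1; -10 1 18]
step 0: y = z − H·x̄ = [27]
step 0: S = H·P̄·Hᵀ + R = [241]
step 0: K = P̄·Hᵀ·S⁻¹ = [34/241; 67/241; -36/241]
step 0: x' = x̄ + K·y = [195/241, -119/241, -249/241]
step 0: P' = (I − K·H)·P̄ = [1254/241 -1796/241 -1186/241; -1796/241 3223/241 2653/241; -1186/241 2653/241 3042/241]
step 1: x̄ = F·x = [-11/241, -660/241, -108/241]
step 1: P̄ = F·P·Fᵀ + Q = [5804/241 -13501/241 -9115/241; -13501/241 59709/241 26680/241; -9115/241 26680/241 17336/241]
step 1: y = z − H·x̄ = [993/241]
step 1: S = H·P̄·Hᵀ + R = [101843/241]
step 1: K = P̄·Hᵀ·S⁻¹ = [-897/14549; 65736/101843; 2542/14549]
step 1: x' = x̄ + K·y = [-4360/14549, -8052/101843, 3954/14549]
step 1: P' = (I − K·H)·P̄ = [327013/14549 -570377/14549 -484037/14549; -570377/14549 7301751/101843 917288/14549; -484037/14549 917288/14549 858876/14549]
step 2: x̄ = F·x = [43782/101843, 680/101843, -51834/101843]
step 2: P̄ = F·P·Fᵀ + Q = [9738758/101843 -33610239/101843 -17717558/101843; -33610239/101843 132004072/101843 64364885/101843; -17717558/101843 64364885/101843 33711010/101843]
step 2: y = z − H·x̄ = [-446287/101843]
step 2: S = H·P̄·Hᵀ + R = [145516639/101843]
step 2: K = P̄·Hᵀ·S⁻¹ = [-30025404/145516639; 132422781/145516639; 59583644/145516639]
step 2: x' = x̄ + K·y = [194131722/145516639, -579319289/145516639, -335164078/145516639]
step 2: P' = (I − K·H)·P̄ = [5062954222/145516639 -8982468279/145516639 -7748951902/145516639; -8982468279/145516639 16427206229/145516639 14492207557/145516639; -7748951902/145516639 14492207557/145516639 13307760378/145516639]

step 0: x' = [195/241, -119/241, -249/241], P' = [1254/241 -1796/241 -1186/241; -1796/241 3223/241 2653/241; -1186/241 2653/241 3042/241]
step 1: x' = [-4360/14549, -8052/101843, 3954/14549], P' = [327013/14549 -570377/14549 -484037/14549; -570377/14549 7301751/101843 917288/14549; -484037/14549 917288/14549 858876/14549]
step 2: x' = [194131722/145516639, -579319289/145516639, -335164078/145516639], P' = [5062954222/145516639 -8982468279/145516639 -7748951902/145516639; -8982468279/145516639 16427206229/145516639 14492207557/145516639; -7748951902/145516639 14492207557/145516639 13307760378/145516639]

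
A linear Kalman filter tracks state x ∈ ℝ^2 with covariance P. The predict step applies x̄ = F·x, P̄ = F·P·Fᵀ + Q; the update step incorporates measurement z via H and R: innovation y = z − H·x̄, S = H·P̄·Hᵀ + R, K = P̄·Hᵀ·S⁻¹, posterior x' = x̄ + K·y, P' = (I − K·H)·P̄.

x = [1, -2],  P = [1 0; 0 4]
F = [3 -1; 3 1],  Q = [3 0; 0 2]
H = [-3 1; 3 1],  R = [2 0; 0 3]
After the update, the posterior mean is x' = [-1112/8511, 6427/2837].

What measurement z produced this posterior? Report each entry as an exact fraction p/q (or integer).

z = [3, 2]

x̄ = F·x = [5, 1]
P̄ = F·P·Fᵀ + Q = [16 5; 5 15]
S = H·P̄·Hᵀ + R = [131 -129; -129 192]
K = P̄·Hᵀ·S⁻¹ = [-473/2837 1396/8511; 1290/2837 1310/2837]
x' − x̄ = [-43667/8511, 3590/2837] = K·y
y = (KᵀK)⁻¹·Kᵀ·(x' − x̄) = [17, -14]
z = y + H·x̄ = [17, -14] + [-14, 16] = [3, 2]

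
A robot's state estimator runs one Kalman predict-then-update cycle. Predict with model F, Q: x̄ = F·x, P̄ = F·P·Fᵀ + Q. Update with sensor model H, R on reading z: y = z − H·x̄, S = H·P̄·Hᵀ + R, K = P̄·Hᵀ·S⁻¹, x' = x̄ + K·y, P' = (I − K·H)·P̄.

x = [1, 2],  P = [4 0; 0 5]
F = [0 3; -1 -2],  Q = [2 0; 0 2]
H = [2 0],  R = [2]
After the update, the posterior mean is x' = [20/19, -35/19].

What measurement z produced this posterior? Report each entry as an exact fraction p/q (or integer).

x̄ = F·x = [6, -5]
P̄ = F·P·Fᵀ + Q = [47 -30; -30 26]
S = H·P̄·Hᵀ + R = [190]
K = P̄·Hᵀ·S⁻¹ = [47/95; -6/19]
x' − x̄ = [-94/19, 60/19] = K·y
y = (KᵀK)⁻¹·Kᵀ·(x' − x̄) = [-10]
z = y + H·x̄ = [-10] + [12] = [2]

z = [2]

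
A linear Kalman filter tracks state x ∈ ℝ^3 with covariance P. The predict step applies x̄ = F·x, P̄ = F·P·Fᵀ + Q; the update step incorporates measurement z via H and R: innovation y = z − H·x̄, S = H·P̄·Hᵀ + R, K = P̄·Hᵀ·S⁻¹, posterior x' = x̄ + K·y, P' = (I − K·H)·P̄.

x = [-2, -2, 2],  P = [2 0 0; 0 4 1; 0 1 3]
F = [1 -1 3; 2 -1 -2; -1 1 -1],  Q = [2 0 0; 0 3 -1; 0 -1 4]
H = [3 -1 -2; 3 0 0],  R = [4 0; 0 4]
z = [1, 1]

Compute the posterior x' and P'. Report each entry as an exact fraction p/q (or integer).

x̄ = F·x = [6, -6, -2]
P̄ = F·P·Fᵀ + Q = [29 -11 -11; -11 31 -4; -11 -4 11]
y = z − H·x̄ = [-27, -17]
S = H·P̄·Hᵀ + R = [522 360; 360 265]
K = P̄·Hᵀ·S⁻¹ = [16/291 123/485; -296/873 163/485; -109/582 63/485]
x' = x̄ + K·y = [99/485, -1241/485, 823/970]
P' = (I − K·H)·P̄ = [164/485 652/1455 84/485; 652/1455 100846/4365 -14843/1455; 84/485 -14843/1455 5563/970]

x' = [99/485, -1241/485, 823/970]
P' = [164/485 652/1455 84/485; 652/1455 100846/4365 -14843/1455; 84/485 -14843/1455 5563/970]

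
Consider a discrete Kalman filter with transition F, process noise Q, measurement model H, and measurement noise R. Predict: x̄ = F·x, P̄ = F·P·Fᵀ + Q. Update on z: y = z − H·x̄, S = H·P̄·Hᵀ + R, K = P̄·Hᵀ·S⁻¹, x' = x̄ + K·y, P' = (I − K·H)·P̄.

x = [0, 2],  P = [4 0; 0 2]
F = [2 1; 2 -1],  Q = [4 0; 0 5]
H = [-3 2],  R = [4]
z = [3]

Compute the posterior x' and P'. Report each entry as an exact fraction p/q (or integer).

x' = [-121/63, -100/63]
P' = [664/63 958/63; 958/63 1441/63]

x̄ = F·x = [2, -2]
P̄ = F·P·Fᵀ + Q = [22 14; 14 23]
y = z − H·x̄ = [13]
S = H·P̄·Hᵀ + R = [126]
K = P̄·Hᵀ·S⁻¹ = [-19/63; 2/63]
x' = x̄ + K·y = [-121/63, -100/63]
P' = (I − K·H)·P̄ = [664/63 958/63; 958/63 1441/63]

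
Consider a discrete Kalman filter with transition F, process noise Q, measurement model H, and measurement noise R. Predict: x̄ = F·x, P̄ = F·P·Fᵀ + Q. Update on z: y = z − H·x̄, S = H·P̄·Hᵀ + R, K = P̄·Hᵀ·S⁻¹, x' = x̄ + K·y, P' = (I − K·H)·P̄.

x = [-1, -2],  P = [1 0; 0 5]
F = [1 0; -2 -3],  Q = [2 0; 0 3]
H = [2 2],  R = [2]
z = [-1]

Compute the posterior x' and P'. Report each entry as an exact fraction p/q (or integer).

x̄ = F·x = [-1, 8]
P̄ = F·P·Fᵀ + Q = [3 -2; -2 52]
y = z − H·x̄ = [-15]
S = H·P̄·Hᵀ + R = [206]
K = P̄·Hᵀ·S⁻¹ = [1/103; 50/103]
x' = x̄ + K·y = [-118/103, 74/103]
P' = (I − K·H)·P̄ = [307/103 -306/103; -306/103 356/103]

x' = [-118/103, 74/103]
P' = [307/103 -306/103; -306/103 356/103]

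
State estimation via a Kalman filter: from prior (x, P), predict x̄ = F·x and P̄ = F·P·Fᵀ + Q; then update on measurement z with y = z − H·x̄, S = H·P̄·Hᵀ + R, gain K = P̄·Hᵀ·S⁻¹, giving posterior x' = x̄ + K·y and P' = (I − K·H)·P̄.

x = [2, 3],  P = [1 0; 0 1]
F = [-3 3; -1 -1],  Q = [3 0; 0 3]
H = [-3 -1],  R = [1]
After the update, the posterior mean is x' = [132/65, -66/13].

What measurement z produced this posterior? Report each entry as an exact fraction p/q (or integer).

z = [-1]

x̄ = F·x = [3, -5]
P̄ = F·P·Fᵀ + Q = [21 0; 0 5]
S = H·P̄·Hᵀ + R = [195]
K = P̄·Hᵀ·S⁻¹ = [-21/65; -1/39]
x' − x̄ = [-63/65, -1/13] = K·y
y = (KᵀK)⁻¹·Kᵀ·(x' − x̄) = [3]
z = y + H·x̄ = [3] + [-4] = [-1]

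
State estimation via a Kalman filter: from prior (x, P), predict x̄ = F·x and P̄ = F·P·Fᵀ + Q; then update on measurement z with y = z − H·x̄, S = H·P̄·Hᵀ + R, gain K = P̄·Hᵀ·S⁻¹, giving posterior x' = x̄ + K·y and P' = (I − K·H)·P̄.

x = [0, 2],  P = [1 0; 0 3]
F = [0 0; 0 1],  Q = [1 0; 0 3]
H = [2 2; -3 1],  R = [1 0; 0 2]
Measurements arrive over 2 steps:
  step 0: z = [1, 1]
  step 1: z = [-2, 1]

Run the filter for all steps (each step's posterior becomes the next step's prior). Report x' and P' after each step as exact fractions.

step 0: x̄ = F·x = [0, 2]
step 0: P̄ = F·P·Fᵀ + Q = [1 0; 0 6]
step 0: y = z − H·x̄ = [-3, -1]
step 0: S = H·P̄·Hᵀ + R = [29 6; 6 17]
step 0: K = P̄·Hᵀ·S⁻¹ = [52/457 -99/457; 168/457 102/457]
step 0: x' = x̄ + K·y = [-57/457, 308/457]
step 0: P' = (I − K·H)·P̄ = [56/457 -30/457; -30/457 114/457]
step 1: x̄ = F·x = [0, 308/457]
step 1: P̄ = F·P·Fᵀ + Q = [1 0; 0 1485/457]
step 1: y = z − H·x̄ = [-1530/457, 149/457]
step 1: S = H·P̄·Hᵀ + R = [8225/457 228/457; 228/457 6512/457]
step 1: K = P̄·Hᵀ·S⁻¹ = [3427/29272 -25131/117088; 10395/29272 25245/117088]
step 1: x' = x̄ + K·y = [-54087/117088, -52063/117088]
step 1: P' = (I − K·H)·P̄ = [14279/117088 -7425/117088; -7425/117088 28215/117088]

step 0: x' = [-57/457, 308/457], P' = [56/457 -30/457; -30/457 114/457]
step 1: x' = [-54087/117088, -52063/117088], P' = [14279/117088 -7425/117088; -7425/117088 28215/117088]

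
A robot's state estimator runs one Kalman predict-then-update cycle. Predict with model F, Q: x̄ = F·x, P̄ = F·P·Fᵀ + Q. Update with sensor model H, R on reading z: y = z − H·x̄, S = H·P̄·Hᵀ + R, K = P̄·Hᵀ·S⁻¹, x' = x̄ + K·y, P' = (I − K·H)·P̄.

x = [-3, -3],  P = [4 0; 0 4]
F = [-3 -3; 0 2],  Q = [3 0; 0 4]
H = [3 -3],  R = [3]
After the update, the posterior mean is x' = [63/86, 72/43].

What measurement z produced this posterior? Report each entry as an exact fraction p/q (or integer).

x̄ = F·x = [18, -6]
P̄ = F·P·Fᵀ + Q = [75 -24; -24 20]
S = H·P̄·Hᵀ + R = [1290]
K = P̄·Hᵀ·S⁻¹ = [99/430; -22/215]
x' − x̄ = [-1485/86, 330/43] = K·y
y = (KᵀK)⁻¹·Kᵀ·(x' − x̄) = [-75]
z = y + H·x̄ = [-75] + [72] = [-3]

z = [-3]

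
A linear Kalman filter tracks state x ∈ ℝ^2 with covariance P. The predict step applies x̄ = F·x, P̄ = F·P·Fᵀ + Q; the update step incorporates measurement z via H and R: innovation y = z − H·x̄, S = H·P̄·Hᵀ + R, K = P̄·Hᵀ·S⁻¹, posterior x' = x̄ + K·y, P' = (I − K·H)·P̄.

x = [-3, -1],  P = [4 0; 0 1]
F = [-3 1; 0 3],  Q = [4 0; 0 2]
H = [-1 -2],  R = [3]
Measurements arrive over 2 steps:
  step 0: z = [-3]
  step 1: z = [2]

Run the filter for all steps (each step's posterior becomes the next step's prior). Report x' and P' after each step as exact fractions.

step 0: x̄ = F·x = [8, -3]
step 0: P̄ = F·P·Fᵀ + Q = [41 3; 3 11]
step 0: y = z − H·x̄ = [-1]
step 0: S = H·P̄·Hᵀ + R = [100]
step 0: K = P̄·Hᵀ·S⁻¹ = [-47/100; -1/4]
step 0: x' = x̄ + K·y = [847/100, -11/4]
step 0: P' = (I − K·H)·P̄ = [1891/100 -35/4; -35/4 19/4]
step 1: x̄ = F·x = [-704/25, -33/4]
step 1: P̄ = F·P·Fᵀ + Q = [5786/25 93; 93 179/4]
step 1: y = z − H·x̄ = [-2133/50]
step 1: S = H·P̄·Hᵀ + R = [19636/25]
step 1: K = P̄·Hᵀ·S⁻¹ = [-2609/4909; -9125/39272]
step 1: x' = x̄ + K·y = [-53875/9818, 130557/78544]
step 1: P' = (I − K·H)·P̄ = [47038/4909 -39211/9818; -39211/9818 184219/78544]

step 0: x' = [847/100, -11/4], P' = [1891/100 -35/4; -35/4 19/4]
step 1: x' = [-53875/9818, 130557/78544], P' = [47038/4909 -39211/9818; -39211/9818 184219/78544]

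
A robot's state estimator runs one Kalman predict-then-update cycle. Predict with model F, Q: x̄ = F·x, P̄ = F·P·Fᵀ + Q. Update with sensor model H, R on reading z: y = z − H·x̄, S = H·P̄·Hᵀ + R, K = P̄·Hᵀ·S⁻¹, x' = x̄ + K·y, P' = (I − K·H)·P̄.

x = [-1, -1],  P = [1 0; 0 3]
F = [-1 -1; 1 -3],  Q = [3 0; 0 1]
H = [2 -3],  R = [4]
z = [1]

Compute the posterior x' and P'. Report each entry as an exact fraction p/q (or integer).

x̄ = F·x = [2, 2]
P̄ = F·P·Fᵀ + Q = [7 8; 8 29]
y = z − H·x̄ = [3]
S = H·P̄·Hᵀ + R = [197]
K = P̄·Hᵀ·S⁻¹ = [-10/197; -71/197]
x' = x̄ + K·y = [364/197, 181/197]
P' = (I − K·H)·P̄ = [1279/197 866/197; 866/197 672/197]

x' = [364/197, 181/197]
P' = [1279/197 866/197; 866/197 672/197]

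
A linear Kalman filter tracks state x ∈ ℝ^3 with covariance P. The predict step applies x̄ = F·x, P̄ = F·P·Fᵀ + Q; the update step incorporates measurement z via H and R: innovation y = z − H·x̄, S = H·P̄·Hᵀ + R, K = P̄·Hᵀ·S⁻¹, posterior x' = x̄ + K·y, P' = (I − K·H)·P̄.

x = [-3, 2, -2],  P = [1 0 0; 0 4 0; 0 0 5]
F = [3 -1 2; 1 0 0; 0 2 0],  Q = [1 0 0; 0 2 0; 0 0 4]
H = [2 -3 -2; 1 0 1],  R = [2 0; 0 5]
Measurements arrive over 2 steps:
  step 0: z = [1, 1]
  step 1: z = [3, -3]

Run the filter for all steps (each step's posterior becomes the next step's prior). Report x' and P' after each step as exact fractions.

step 0: x' = [-10332/5689, -14601/5689, 9256/5689], P' = [34529/11378 12654/5689 -3082/5689; 12654/5689 15474/5689 -10464/5689; -3082/5689 -10464/5689 13932/5689]
step 1: x' = [-7643287/5886704, -991871/1471676, -1364445/735838], P' = [359967151/111847376 60148459/27961844 -2951007/13980922; 60148459/27961844 15585437/6990461 -7933686/6990461; -2951007/13980922 -7933686/6990461 11856376/6990461]

step 0: x̄ = F·x = [-15, -3, 4]
step 0: P̄ = F·P·Fᵀ + Q = [34 3 -8; 3 3 0; -8 0 20]
step 0: y = z − H·x̄ = [30, 12]
step 0: S = H·P̄·Hᵀ + R = [273 19; 19 43]
step 0: K = P̄·Hᵀ·S⁻¹ = [2731/11378 5673/11378; -93/5689 438/5689; -1318/5689 2170/5689]
step 0: x' = x̄ + K·y = [-10332/5689, -14601/5689, 9256/5689]
step 0: P' = (I − K·H)·P̄ = [34529/11378 12654/5689 -3082/5689; 12654/5689 15474/5689 -10464/5689; -3082/5689 -10464/5689 13932/5689]
step 1: x̄ = F·x = [2117/5689, -10332/5689, -29202/5689]
step 1: P̄ = F·P·Fᵀ + Q = [322439/11378 65951/11378 3120/5689; 65951/11378 57285/11378 25308/5689; 3120/5689 25308/5689 84652/5689]
step 1: y = z − H·x̄ = [-76567/5689, 10018/5689]
step 1: S = H·P̄·Hᵀ + R = [2271353/11378 -43431/11378; -43431/11378 561113/11378]
step 1: K = P̄·Hᵀ·S⁻¹ = [22684453/111847376 67271819/111847376; -1629419/27961844 5682743/27961844; -2862701/13980922 4152349/13980922]
step 1: x' = x̄ + K·y = [-7643287/5886704, -991871/1471676, -1364445/735838]
step 1: P' = (I − K·H)·P̄ = [359967151/111847376 60148459/27961844 -2951007/13980922; 60148459/27961844 15585437/6990461 -7933686/6990461; -2951007/13980922 -7933686/6990461 11856376/6990461]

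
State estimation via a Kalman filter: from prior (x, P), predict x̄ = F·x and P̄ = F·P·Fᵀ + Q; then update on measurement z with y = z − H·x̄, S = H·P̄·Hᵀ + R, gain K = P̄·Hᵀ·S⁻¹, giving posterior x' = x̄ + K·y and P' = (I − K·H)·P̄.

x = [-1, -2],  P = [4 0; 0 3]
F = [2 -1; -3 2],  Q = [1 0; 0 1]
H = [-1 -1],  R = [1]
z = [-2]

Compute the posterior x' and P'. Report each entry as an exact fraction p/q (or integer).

x' = [-3, 47/10]
P' = [10 -11; -11 129/10]

x̄ = F·x = [0, -1]
P̄ = F·P·Fᵀ + Q = [20 -30; -30 49]
y = z − H·x̄ = [-3]
S = H·P̄·Hᵀ + R = [10]
K = P̄·Hᵀ·S⁻¹ = [1; -19/10]
x' = x̄ + K·y = [-3, 47/10]
P' = (I − K·H)·P̄ = [10 -11; -11 129/10]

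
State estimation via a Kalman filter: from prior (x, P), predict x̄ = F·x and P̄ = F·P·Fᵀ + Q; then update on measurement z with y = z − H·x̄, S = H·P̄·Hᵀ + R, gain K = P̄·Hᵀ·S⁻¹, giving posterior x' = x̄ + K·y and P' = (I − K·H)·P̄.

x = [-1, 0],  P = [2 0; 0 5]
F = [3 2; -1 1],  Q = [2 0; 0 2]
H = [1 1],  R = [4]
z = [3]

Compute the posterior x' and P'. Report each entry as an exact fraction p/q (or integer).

x' = [37/61, 126/61]
P' = [504/61 -328/61; -328/61 380/61]

x̄ = F·x = [-3, 1]
P̄ = F·P·Fᵀ + Q = [40 4; 4 9]
y = z − H·x̄ = [5]
S = H·P̄·Hᵀ + R = [61]
K = P̄·Hᵀ·S⁻¹ = [44/61; 13/61]
x' = x̄ + K·y = [37/61, 126/61]
P' = (I − K·H)·P̄ = [504/61 -328/61; -328/61 380/61]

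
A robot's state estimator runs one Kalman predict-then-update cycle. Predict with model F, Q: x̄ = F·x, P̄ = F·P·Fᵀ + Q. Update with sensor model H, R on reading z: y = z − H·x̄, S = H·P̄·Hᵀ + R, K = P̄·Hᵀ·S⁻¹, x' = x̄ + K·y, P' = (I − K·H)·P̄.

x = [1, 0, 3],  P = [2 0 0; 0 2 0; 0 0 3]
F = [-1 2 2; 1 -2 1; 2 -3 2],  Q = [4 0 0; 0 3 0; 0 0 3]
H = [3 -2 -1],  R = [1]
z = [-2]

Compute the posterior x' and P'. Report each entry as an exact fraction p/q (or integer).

x' = [241/50, 1033/250, 4097/500]
P' = [49/5 197/25 673/50; 197/25 911/125 2299/250; 673/50 2299/250 11091/500]

x̄ = F·x = [5, 4, 8]
P̄ = F·P·Fᵀ + Q = [26 -4 -4; -4 16 22; -4 22 41]
y = z − H·x̄ = [-1]
S = H·P̄·Hᵀ + R = [500]
K = P̄·Hᵀ·S⁻¹ = [9/50; -33/250; -97/500]
x' = x̄ + K·y = [241/50, 1033/250, 4097/500]
P' = (I − K·H)·P̄ = [49/5 197/25 673/50; 197/25 911/125 2299/250; 673/50 2299/250 11091/500]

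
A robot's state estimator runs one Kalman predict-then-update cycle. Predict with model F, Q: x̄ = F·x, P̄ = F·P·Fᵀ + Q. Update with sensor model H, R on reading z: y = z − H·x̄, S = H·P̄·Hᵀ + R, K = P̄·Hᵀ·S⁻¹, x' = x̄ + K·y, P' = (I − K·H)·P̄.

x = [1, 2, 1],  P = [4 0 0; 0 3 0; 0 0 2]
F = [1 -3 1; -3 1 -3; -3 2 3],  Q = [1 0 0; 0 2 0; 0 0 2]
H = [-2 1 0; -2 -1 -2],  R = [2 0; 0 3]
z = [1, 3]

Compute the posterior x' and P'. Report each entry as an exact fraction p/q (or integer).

x' = [-75977/25547, -377491/76641, 300956/76641]
P' = [93103/25547 169672/25547 -175824/25547; 169672/25547 1071046/76641 -1031648/76641; -175824/25547 -1031648/76641 1087300/76641]

x̄ = F·x = [-4, -4, 4]
P̄ = F·P·Fᵀ + Q = [34 -27 -24; -27 59 24; -24 24 68]
y = z − H·x̄ = [-3, -1]
S = H·P̄·Hᵀ + R = [305 -67; -67 266]
K = P̄·Hᵀ·S⁻¹ = [-8267/25547 -1410/25547; 26507/76641 -8594/76641; 11648/76641 -29336/76641]
x' = x̄ + K·y = [-75977/25547, -377491/76641, 300956/76641]
P' = (I − K·H)·P̄ = [93103/25547 169672/25547 -175824/25547; 169672/25547 1071046/76641 -1031648/76641; -175824/25547 -1031648/76641 1087300/76641]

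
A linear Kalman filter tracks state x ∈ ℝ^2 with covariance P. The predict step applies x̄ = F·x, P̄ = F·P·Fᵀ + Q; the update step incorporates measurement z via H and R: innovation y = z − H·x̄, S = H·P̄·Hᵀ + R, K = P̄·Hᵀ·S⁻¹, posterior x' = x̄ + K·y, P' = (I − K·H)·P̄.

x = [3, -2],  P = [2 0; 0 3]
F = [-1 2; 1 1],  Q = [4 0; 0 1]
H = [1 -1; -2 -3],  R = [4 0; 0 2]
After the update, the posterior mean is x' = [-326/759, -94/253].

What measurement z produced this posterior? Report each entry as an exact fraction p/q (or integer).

x̄ = F·x = [-7, 1]
P̄ = F·P·Fᵀ + Q = [18 4; 4 6]
S = H·P̄·Hᵀ + R = [20 -22; -22 176]
K = P̄·Hᵀ·S⁻¹ = [32/69 -163/759; -7/23 -47/253]
x' − x̄ = [4987/759, -347/253] = K·y
y = (KᵀK)⁻¹·Kᵀ·(x' − x̄) = [10, -9]
z = y + H·x̄ = [10, -9] + [-8, 11] = [2, 2]

z = [2, 2]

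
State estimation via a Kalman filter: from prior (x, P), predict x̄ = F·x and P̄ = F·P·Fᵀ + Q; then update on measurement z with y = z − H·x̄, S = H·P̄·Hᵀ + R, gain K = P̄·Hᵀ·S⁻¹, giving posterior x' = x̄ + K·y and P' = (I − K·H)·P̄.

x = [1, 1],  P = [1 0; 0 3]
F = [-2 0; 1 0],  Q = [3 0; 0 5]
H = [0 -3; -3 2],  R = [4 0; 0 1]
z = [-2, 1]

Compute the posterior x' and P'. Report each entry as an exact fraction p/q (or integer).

x̄ = F·x = [-2, 1]
P̄ = F·P·Fᵀ + Q = [7 -2; -2 6]
y = z − H·x̄ = [1, -7]
S = H·P̄·Hᵀ + R = [58 -54; -54 112]
K = P̄·Hᵀ·S⁻¹ = [-339/1790 -563/1790; -261/895 18/895]
x' = x̄ + K·y = [11/895, 508/895]
P' = (I − K·H)·P̄ = [489/1790 226/895; 226/895 348/895]

x' = [11/895, 508/895]
P' = [489/1790 226/895; 226/895 348/895]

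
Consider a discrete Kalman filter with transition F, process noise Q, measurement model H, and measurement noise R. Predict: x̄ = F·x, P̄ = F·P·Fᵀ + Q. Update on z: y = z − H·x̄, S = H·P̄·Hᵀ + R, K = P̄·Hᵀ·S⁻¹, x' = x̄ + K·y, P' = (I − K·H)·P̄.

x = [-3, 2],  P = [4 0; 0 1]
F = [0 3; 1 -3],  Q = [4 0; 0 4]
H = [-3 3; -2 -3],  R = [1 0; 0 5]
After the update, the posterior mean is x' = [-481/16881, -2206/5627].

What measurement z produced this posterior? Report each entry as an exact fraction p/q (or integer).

z = [-1, 1]

x̄ = F·x = [6, -9]
P̄ = F·P·Fᵀ + Q = [13 -9; -9 17]
S = H·P̄·Hᵀ + R = [433 -102; -102 102]
K = P̄·Hᵀ·S⁻¹ = [-65/331 -6299/33762; 45/331 -2111/11254]
x' − x̄ = [-101767/16881, 48437/5627] = K·y
y = (KᵀK)⁻¹·Kᵀ·(x' − x̄) = [44, -14]
z = y + H·x̄ = [44, -14] + [-45, 15] = [-1, 1]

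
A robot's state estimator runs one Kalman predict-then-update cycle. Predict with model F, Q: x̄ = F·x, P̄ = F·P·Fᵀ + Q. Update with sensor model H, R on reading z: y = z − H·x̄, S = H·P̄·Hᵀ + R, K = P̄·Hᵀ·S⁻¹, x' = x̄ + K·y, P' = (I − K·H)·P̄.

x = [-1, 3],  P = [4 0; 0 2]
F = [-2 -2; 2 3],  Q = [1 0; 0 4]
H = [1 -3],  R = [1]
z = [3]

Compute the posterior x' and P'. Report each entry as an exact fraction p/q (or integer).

x' = [227/134, -28/67]
P' = [1519/536 235/268; 235/268 51/134]

x̄ = F·x = [-4, 7]
P̄ = F·P·Fᵀ + Q = [25 -28; -28 38]
y = z − H·x̄ = [28]
S = H·P̄·Hᵀ + R = [536]
K = P̄·Hᵀ·S⁻¹ = [109/536; -71/268]
x' = x̄ + K·y = [227/134, -28/67]
P' = (I − K·H)·P̄ = [1519/536 235/268; 235/268 51/134]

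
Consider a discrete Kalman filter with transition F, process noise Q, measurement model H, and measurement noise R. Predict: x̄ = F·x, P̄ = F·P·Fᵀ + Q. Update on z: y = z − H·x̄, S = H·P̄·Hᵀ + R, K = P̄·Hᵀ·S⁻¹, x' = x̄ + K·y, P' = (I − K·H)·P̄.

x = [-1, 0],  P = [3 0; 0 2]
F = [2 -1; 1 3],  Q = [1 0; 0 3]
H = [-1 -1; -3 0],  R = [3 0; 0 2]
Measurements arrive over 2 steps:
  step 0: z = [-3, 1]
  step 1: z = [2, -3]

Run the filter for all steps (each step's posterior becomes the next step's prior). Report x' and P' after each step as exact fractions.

step 0: x' = [-401/1243, 3533/1243], P' = [270/1243 -240/1243; -240/1243 3528/1243]
step 1: x' = [432060/502639, -2126497/1005278], P' = [106728/502639 -120027/502639; -120027/502639 2708421/1005278]

step 0: x̄ = F·x = [-2, -1]
step 0: P̄ = F·P·Fᵀ + Q = [15 0; 0 24]
step 0: y = z − H·x̄ = [-6, -5]
step 0: S = H·P̄·Hᵀ + R = [42 45; 45 137]
step 0: K = P̄·Hᵀ·S⁻¹ = [-10/1243 -405/1243; -1096/1243 360/1243]
step 0: x' = x̄ + K·y = [-401/1243, 3533/1243]
step 0: P' = (I − K·H)·P̄ = [270/1243 -240/1243; -240/1243 3528/1243]
step 1: x̄ = F·x = [-4335/1243, 10198/1243]
step 1: P̄ = F·P·Fᵀ + Q = [6811/1243 -11244/1243; -11244/1243 34311/1243]
step 1: y = z − H·x̄ = [759/113, -16734/1243]
step 1: S = H·P̄·Hᵀ + R = [2033/113 -1209/113; -1209/113 63785/1243]
step 1: K = P̄·Hᵀ·S⁻¹ = [4433/502639 -160092/502639; -822789/1005278 360081/1005278]
step 1: x' = x̄ + K·y = [432060/502639, -2126497/1005278]
step 1: P' = (I − K·H)·P̄ = [106728/502639 -120027/502639; -120027/502639 2708421/1005278]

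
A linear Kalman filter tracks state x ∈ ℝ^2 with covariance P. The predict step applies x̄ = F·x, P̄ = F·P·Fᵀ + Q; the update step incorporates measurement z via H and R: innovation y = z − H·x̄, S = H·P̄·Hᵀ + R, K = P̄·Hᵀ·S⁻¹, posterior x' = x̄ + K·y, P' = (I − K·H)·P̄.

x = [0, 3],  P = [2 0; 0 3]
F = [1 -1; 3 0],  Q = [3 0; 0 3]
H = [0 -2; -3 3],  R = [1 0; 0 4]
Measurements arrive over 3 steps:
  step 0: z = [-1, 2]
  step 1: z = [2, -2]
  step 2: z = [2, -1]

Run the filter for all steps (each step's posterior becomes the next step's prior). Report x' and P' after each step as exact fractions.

step 0: x̄ = F·x = [-3, 0]
step 0: P̄ = F·P·Fᵀ + Q = [8 6; 6 21]
step 0: y = z − H·x̄ = [-1, -7]
step 0: S = H·P̄·Hᵀ + R = [85 -90; -90 157]
step 0: K = P̄·Hᵀ·S⁻¹ = [-2424/5245 -318/1049; -2544/5245 9/1049]
step 0: x' = x̄ + K·y = [-2181/5245, 2229/5245]
step 0: P' = (I − K·H)·P̄ = [3332/5245 1212/5245; 1212/5245 1272/5245]
step 1: x̄ = F·x = [-882/1049, -6543/5245]
step 1: P̄ = F·P·Fᵀ + Q = [3583/1049 1272/1049; 1272/1049 45723/5245]
step 1: y = z − H·x̄ = [-2596/5245, -4091/5245]
step 1: S = H·P̄·Hᵀ + R = [188137/5245 -236178/5245; -236178/5245 479242/5245]
step 1: K = P̄·Hᵀ·S⁻¹ = [-1361589/3277703 -1816197/6555406; -1519041/3277703 118089/6555406]
step 1: x' = x̄ + K·y = [-2747361/6555406, -6766113/6555406]
step 1: P' = (I − K·H)·P̄ = [3783185/6555406 1361589/6555406; 1361589/6555406 1519041/6555406]
step 2: x̄ = F·x = [2009376/3277703, -8242083/6555406]
step 2: P̄ = F·P·Fᵀ + Q = [11122633/3277703 3632394/3277703; 3632394/3277703 53714883/6555406]
step 2: y = z − H·x̄ = [-1686677/3277703, 30227099/6555406]
step 2: S = H·P̄·Hᵀ + R = [110707469/3277703 -139350285/3277703; -139350285/3277703 579096781/6555406]
step 2: K = P̄·Hᵀ·S⁻¹ = [-3194193306/7710684913 -2135658102/7710684913; -3565794066/7710684913 139350285/7710684913]
step 2: x' = x̄ + K·y = [-65601261/145484621, -136172400/145484621]
step 2: P' = (I − K·H)·P̄ = [4444640789/7710684913 1597096653/7710684913; 1597096653/7710684913 1782897033/7710684913]

step 0: x' = [-2181/5245, 2229/5245], P' = [3332/5245 1212/5245; 1212/5245 1272/5245]
step 1: x' = [-2747361/6555406, -6766113/6555406], P' = [3783185/6555406 1361589/6555406; 1361589/6555406 1519041/6555406]
step 2: x' = [-65601261/145484621, -136172400/145484621], P' = [4444640789/7710684913 1597096653/7710684913; 1597096653/7710684913 1782897033/7710684913]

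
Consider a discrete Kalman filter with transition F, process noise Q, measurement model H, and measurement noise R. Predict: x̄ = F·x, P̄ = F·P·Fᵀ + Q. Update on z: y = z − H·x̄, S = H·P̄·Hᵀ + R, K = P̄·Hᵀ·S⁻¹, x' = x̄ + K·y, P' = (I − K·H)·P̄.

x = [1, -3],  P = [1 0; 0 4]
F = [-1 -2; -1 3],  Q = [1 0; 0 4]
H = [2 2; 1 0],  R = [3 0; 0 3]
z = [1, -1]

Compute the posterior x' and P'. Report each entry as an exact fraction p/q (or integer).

x̄ = F·x = [5, -10]
P̄ = F·P·Fᵀ + Q = [18 -23; -23 41]
y = z − H·x̄ = [11, -6]
S = H·P̄·Hᵀ + R = [55 -10; -10 21]
K = P̄·Hᵀ·S⁻¹ = [-6/211 178/211; 526/1055 -181/211]
x' = x̄ + K·y = [-79/211, 666/1055]
P' = (I − K·H)·P̄ = [534/211 -543/211; -543/211 3504/1055]

x' = [-79/211, 666/1055]
P' = [534/211 -543/211; -543/211 3504/1055]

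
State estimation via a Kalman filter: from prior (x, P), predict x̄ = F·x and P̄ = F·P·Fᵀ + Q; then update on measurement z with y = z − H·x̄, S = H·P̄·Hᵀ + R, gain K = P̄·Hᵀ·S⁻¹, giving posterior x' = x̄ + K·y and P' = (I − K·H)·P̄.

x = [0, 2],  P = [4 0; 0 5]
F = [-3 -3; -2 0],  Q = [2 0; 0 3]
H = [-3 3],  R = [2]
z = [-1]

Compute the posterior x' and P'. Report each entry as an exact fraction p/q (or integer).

x̄ = F·x = [-6, 0]
P̄ = F·P·Fᵀ + Q = [83 24; 24 19]
y = z − H·x̄ = [-19]
S = H·P̄·Hᵀ + R = [488]
K = P̄·Hᵀ·S⁻¹ = [-177/488; -15/488]
x' = x̄ + K·y = [435/488, 285/488]
P' = (I − K·H)·P̄ = [9175/488 9057/488; 9057/488 9047/488]

x' = [435/488, 285/488]
P' = [9175/488 9057/488; 9057/488 9047/488]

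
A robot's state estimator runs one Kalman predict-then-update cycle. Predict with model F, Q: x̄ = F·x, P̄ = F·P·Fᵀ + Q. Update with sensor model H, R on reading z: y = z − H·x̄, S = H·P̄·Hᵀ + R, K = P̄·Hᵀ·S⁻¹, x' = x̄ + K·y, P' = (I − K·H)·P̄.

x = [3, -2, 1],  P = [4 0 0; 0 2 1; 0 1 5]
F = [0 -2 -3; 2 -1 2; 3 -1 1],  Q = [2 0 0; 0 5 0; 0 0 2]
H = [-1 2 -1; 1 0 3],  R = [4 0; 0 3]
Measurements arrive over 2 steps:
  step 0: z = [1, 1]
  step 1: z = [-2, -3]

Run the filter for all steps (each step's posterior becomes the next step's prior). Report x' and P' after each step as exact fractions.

step 0: x̄ = F·x = [1, 10, 12]
step 0: P̄ = F·P·Fᵀ + Q = [67 -27 -10; -27 39 33; -10 33 43]
step 0: y = z − H·x̄ = [-6, -36]
step 0: S = H·P̄·Hᵀ + R = [226 -12; -12 397]
step 0: K = P̄·Hᵀ·S⁻¹ = [-43623/89578 3515/44789; 14724/44789 8568/44789; 14529/89578 13645/44789]
step 0: x' = x̄ + K·y = [49118/44789, 51098/44789, 2661/44789]
step 0: P' = (I − K·H)·P̄ = [899463/89578 108045/44789 -292791/89578; 108045/44789 69747/44789 -27447/44789; -292791/89578 -27447/44789 124887/89578]
step 1: x̄ = F·x = [-110179/44789, 52460/44789, 98917/44789]
step 1: P̄ = F·P·Fᵀ + Q = [1202387/89578 238473/44789 594006/44789; 238473/44789 848836/44789 1263975/44789; 594006/44789 1263975/44789 2797603/44789]
step 1: y = z − H·x̄ = [-205760/44789, -320939/44789]
step 1: S = H·P̄·Hᵀ + R = [4303033/89578 -6618461/89578; -6618461/89578 58956047/89578]
step 1: K = P̄·Hᵀ·S⁻¹ = [-8854851/34970905 122827144/2343050635; 12724562/34970905 416062382/2343050635; 2852834/34970905 735771464/2343050635]
step 1: x' = x̄ + K·y = [-3918433749/2343050635, -4153564542/2343050635, -975667229/2343050635]
step 1: P' = (I − K·H)·P̄ = [15400698663/2343050635 4008429759/2343050635 -5010739077/2343050635; 4008429759/2343050635 3249265752/2343050635 -920080871/2343050635; -5010739077/2343050635 -920080871/2343050635 2406017823/2343050635]

step 0: x' = [49118/44789, 51098/44789, 2661/44789], P' = [899463/89578 108045/44789 -292791/89578; 108045/44789 69747/44789 -27447/44789; -292791/89578 -27447/44789 124887/89578]
step 1: x' = [-3918433749/2343050635, -4153564542/2343050635, -975667229/2343050635], P' = [15400698663/2343050635 4008429759/2343050635 -5010739077/2343050635; 4008429759/2343050635 3249265752/2343050635 -920080871/2343050635; -5010739077/2343050635 -920080871/2343050635 2406017823/2343050635]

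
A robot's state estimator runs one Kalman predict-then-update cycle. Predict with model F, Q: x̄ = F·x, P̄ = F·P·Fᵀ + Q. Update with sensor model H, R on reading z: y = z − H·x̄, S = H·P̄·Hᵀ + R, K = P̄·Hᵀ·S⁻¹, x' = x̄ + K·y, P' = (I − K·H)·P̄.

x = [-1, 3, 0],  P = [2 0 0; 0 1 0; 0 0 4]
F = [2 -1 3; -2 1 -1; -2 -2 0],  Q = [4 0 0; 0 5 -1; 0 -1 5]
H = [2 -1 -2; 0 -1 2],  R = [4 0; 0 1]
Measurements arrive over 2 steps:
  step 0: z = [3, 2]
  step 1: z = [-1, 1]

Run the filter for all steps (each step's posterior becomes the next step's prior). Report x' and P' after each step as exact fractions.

step 0: x' = [725/289, 2995/14161, 13936/14161], P' = [2593/578 1070/289 1153/578; 1070/289 58812/14161 27970/14161; 1153/578 27970/14161 33505/28322]
step 1: x' = [74141513/152698469, 176745089/1068889283, 65749328/97171753], P' = [52145713/21814067 275957032/152698469 13704059/13881679; 275957032/152698469 2593390396/1068889283 103303644/97171753; 13704059/13881679 103303644/97171753 68055523/97171753]

step 0: x̄ = F·x = [-5, 5, -4]
step 0: P̄ = F·P·Fᵀ + Q = [49 -21 -6; -21 18 5; -6 5 17]
step 0: y = z − H·x̄ = [10, 15]
step 0: S = H·P̄·Hᵀ + R = [438 -32; -32 67]
step 0: K = P̄·Hᵀ·S⁻¹ = [185/578 83/289; -2473/14161 -2872/14161; -2489/28322 5535/14161]
step 0: x' = x̄ + K·y = [725/289, 2995/14161, 13936/14161]
step 0: P' = (I − K·H)·P̄ = [2593/578 1070/289 1153/578; 1070/289 58812/14161 27970/14161; 1153/578 27970/14161 33505/28322]
step 1: x̄ = F·x = [109863/14161, -689/119, -77040/14161]
step 1: P̄ = F·P·Fᵀ + Q = [963569/28322 -4497/238 -578661/14161; -4497/238 35/2 2854/119; -578661/14161 2854/119 979607/14161]
step 1: y = z − H·x̄ = [-469958/14161, 86250/14161]
step 1: S = H·P̄·Hᵀ + R = [26416211/28322 -10900223/28322; -10900223/28322 5643805/28322]
step 1: K = P̄·Hᵀ·S⁻¹ = [38148413/152698469 25532266/152698469; -250668029/1068889283 -320710228/1068889283; -11889466/97171753 32807402/97171753]
step 1: x' = x̄ + K·y = [74141513/152698469, 176745089/1068889283, 65749328/97171753]
step 1: P' = (I − K·H)·P̄ = [52145713/21814067 275957032/152698469 13704059/13881679; 275957032/152698469 2593390396/1068889283 103303644/97171753; 13704059/13881679 103303644/97171753 68055523/97171753]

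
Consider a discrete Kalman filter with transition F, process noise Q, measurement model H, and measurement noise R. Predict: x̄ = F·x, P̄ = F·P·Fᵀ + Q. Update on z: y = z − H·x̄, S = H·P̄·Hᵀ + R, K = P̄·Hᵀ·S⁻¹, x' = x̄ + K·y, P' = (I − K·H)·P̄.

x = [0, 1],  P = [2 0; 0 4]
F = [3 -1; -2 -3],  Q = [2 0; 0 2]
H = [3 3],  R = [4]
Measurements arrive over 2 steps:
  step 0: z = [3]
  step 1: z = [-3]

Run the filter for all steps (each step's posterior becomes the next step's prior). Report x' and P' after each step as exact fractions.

step 0: x̄ = F·x = [-1, -3]
step 0: P̄ = F·P·Fᵀ + Q = [24 0; 0 46]
step 0: y = z − H·x̄ = [15]
step 0: S = H·P̄·Hᵀ + R = [634]
step 0: K = P̄·Hᵀ·S⁻¹ = [36/317; 69/317]
step 0: x' = x̄ + K·y = [223/317, 84/317]
step 0: P' = (I − K·H)·P̄ = [5016/317 -4968/317; -4968/317 5060/317]
step 1: x̄ = F·x = [585/317, -698/317]
step 1: P̄ = F·P·Fᵀ + Q = [80646/317 19860/317; 19860/317 6622/317]
step 1: y = z − H·x̄ = [-612/317]
step 1: S = H·P̄·Hᵀ + R = [1144160/317]
step 1: K = P̄·Hᵀ·S⁻¹ = [150759/572080; 39723/572080]
step 1: x' = x̄ + K·y = [191169/143020, -334087/143020]
step 1: P' = (I − K·H)·P̄ = [1071627/286040 -971121/286040; -971121/286040 997603/286040]

step 0: x' = [223/317, 84/317], P' = [5016/317 -4968/317; -4968/317 5060/317]
step 1: x' = [191169/143020, -334087/143020], P' = [1071627/286040 -971121/286040; -971121/286040 997603/286040]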